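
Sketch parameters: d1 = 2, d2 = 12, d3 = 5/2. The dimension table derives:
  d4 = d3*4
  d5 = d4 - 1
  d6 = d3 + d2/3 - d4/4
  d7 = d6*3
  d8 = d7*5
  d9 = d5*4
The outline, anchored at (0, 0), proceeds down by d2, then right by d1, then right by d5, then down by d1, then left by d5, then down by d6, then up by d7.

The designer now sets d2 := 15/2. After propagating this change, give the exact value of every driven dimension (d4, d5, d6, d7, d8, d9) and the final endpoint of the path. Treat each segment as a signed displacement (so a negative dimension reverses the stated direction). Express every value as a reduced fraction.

Apply edit: d2 := 15/2
  d4 = d3*4 = 10
  d5 = d4 - 1 = 9
  d6 = d3 + d2/3 - d4/4 = 5/2
  d7 = d6*3 = 15/2
  d8 = d7*5 = 75/2
  d9 = d5*4 = 36
Walk from origin (0, 0):
  seg 1: down by d2 = 15/2 → (0, -15/2)
  seg 2: right by d1 = 2 → (2, -15/2)
  seg 3: right by d5 = 9 → (11, -15/2)
  seg 4: down by d1 = 2 → (11, -19/2)
  seg 5: left by d5 = 9 → (2, -19/2)
  seg 6: down by d6 = 5/2 → (2, -12)
  seg 7: up by d7 = 15/2 → (2, -9/2)

d4 = 10
d5 = 9
d6 = 5/2
d7 = 15/2
d8 = 75/2
d9 = 36
endpoint = (2, -9/2)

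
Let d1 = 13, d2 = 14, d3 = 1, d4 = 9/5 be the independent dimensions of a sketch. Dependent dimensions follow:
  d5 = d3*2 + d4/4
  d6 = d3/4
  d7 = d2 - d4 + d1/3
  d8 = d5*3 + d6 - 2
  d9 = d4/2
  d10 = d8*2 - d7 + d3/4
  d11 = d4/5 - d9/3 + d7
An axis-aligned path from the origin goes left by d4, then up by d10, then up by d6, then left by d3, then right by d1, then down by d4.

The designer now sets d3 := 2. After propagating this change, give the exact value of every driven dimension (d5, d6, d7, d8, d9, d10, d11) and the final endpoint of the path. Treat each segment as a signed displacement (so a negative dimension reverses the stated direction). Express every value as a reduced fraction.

d5 = 89/20
d6 = 1/2
d7 = 248/15
d8 = 237/20
d9 = 9/10
d10 = 23/3
d11 = 2489/150
endpoint = (46/5, 191/30)

Apply edit: d3 := 2
  d5 = d3*2 + d4/4 = 89/20
  d6 = d3/4 = 1/2
  d7 = d2 - d4 + d1/3 = 248/15
  d8 = d5*3 + d6 - 2 = 237/20
  d9 = d4/2 = 9/10
  d10 = d8*2 - d7 + d3/4 = 23/3
  d11 = d4/5 - d9/3 + d7 = 2489/150
Walk from origin (0, 0):
  seg 1: left by d4 = 9/5 → (-9/5, 0)
  seg 2: up by d10 = 23/3 → (-9/5, 23/3)
  seg 3: up by d6 = 1/2 → (-9/5, 49/6)
  seg 4: left by d3 = 2 → (-19/5, 49/6)
  seg 5: right by d1 = 13 → (46/5, 49/6)
  seg 6: down by d4 = 9/5 → (46/5, 191/30)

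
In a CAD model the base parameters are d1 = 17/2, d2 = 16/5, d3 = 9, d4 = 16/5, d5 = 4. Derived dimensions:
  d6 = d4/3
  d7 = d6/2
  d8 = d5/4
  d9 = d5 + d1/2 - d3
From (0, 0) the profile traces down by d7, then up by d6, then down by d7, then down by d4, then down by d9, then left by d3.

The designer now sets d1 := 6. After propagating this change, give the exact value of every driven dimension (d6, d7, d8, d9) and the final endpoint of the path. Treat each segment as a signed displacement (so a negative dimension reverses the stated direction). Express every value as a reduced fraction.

d6 = 16/15
d7 = 8/15
d8 = 1
d9 = -2
endpoint = (-9, -6/5)

Apply edit: d1 := 6
  d6 = d4/3 = 16/15
  d7 = d6/2 = 8/15
  d8 = d5/4 = 1
  d9 = d5 + d1/2 - d3 = -2
Walk from origin (0, 0):
  seg 1: down by d7 = 8/15 → (0, -8/15)
  seg 2: up by d6 = 16/15 → (0, 8/15)
  seg 3: down by d7 = 8/15 → (0, 0)
  seg 4: down by d4 = 16/5 → (0, -16/5)
  seg 5: down by d9 = -2 → (0, -6/5)
  seg 6: left by d3 = 9 → (-9, -6/5)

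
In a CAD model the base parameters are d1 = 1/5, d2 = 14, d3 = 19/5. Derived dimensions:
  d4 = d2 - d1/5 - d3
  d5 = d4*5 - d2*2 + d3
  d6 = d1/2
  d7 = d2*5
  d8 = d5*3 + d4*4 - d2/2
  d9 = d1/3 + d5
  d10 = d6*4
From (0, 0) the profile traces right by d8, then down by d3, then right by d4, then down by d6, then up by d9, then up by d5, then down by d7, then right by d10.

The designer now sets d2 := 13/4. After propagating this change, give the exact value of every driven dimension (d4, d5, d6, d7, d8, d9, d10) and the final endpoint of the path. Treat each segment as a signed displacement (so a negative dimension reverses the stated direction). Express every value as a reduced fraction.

Apply edit: d2 := 13/4
  d4 = d2 - d1/5 - d3 = -59/100
  d5 = d4*5 - d2*2 + d3 = -113/20
  d6 = d1/2 = 1/10
  d7 = d2*5 = 65/4
  d8 = d5*3 + d4*4 - d2/2 = -4187/200
  d9 = d1/3 + d5 = -67/12
  d10 = d6*4 = 2/5
Walk from origin (0, 0):
  seg 1: right by d8 = -4187/200 → (-4187/200, 0)
  seg 2: down by d3 = 19/5 → (-4187/200, -19/5)
  seg 3: right by d4 = -59/100 → (-861/40, -19/5)
  seg 4: down by d6 = 1/10 → (-861/40, -39/10)
  seg 5: up by d9 = -67/12 → (-861/40, -569/60)
  seg 6: up by d5 = -113/20 → (-861/40, -227/15)
  seg 7: down by d7 = 65/4 → (-861/40, -1883/60)
  seg 8: right by d10 = 2/5 → (-169/8, -1883/60)

d4 = -59/100
d5 = -113/20
d6 = 1/10
d7 = 65/4
d8 = -4187/200
d9 = -67/12
d10 = 2/5
endpoint = (-169/8, -1883/60)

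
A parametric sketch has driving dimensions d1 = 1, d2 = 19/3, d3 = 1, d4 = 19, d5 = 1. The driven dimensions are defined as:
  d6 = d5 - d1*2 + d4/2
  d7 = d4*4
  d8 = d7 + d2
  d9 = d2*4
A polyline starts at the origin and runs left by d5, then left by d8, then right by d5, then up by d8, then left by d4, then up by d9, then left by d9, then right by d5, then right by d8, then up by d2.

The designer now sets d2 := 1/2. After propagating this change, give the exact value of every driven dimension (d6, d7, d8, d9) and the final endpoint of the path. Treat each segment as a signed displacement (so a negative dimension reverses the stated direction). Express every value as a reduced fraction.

Apply edit: d2 := 1/2
  d6 = d5 - d1*2 + d4/2 = 17/2
  d7 = d4*4 = 76
  d8 = d7 + d2 = 153/2
  d9 = d2*4 = 2
Walk from origin (0, 0):
  seg 1: left by d5 = 1 → (-1, 0)
  seg 2: left by d8 = 153/2 → (-155/2, 0)
  seg 3: right by d5 = 1 → (-153/2, 0)
  seg 4: up by d8 = 153/2 → (-153/2, 153/2)
  seg 5: left by d4 = 19 → (-191/2, 153/2)
  seg 6: up by d9 = 2 → (-191/2, 157/2)
  seg 7: left by d9 = 2 → (-195/2, 157/2)
  seg 8: right by d5 = 1 → (-193/2, 157/2)
  seg 9: right by d8 = 153/2 → (-20, 157/2)
  seg 10: up by d2 = 1/2 → (-20, 79)

d6 = 17/2
d7 = 76
d8 = 153/2
d9 = 2
endpoint = (-20, 79)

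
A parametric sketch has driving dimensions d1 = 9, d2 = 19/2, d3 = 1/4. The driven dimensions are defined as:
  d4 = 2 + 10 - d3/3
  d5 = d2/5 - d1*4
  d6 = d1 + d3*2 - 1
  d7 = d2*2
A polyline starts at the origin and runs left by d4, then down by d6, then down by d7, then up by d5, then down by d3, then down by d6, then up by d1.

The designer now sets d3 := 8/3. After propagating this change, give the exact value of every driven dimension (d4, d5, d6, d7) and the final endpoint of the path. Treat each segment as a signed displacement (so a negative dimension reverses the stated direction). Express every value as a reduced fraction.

Apply edit: d3 := 8/3
  d4 = 2 + 10 - d3/3 = 100/9
  d5 = d2/5 - d1*4 = -341/10
  d6 = d1 + d3*2 - 1 = 40/3
  d7 = d2*2 = 19
Walk from origin (0, 0):
  seg 1: left by d4 = 100/9 → (-100/9, 0)
  seg 2: down by d6 = 40/3 → (-100/9, -40/3)
  seg 3: down by d7 = 19 → (-100/9, -97/3)
  seg 4: up by d5 = -341/10 → (-100/9, -1993/30)
  seg 5: down by d3 = 8/3 → (-100/9, -691/10)
  seg 6: down by d6 = 40/3 → (-100/9, -2473/30)
  seg 7: up by d1 = 9 → (-100/9, -2203/30)

d4 = 100/9
d5 = -341/10
d6 = 40/3
d7 = 19
endpoint = (-100/9, -2203/30)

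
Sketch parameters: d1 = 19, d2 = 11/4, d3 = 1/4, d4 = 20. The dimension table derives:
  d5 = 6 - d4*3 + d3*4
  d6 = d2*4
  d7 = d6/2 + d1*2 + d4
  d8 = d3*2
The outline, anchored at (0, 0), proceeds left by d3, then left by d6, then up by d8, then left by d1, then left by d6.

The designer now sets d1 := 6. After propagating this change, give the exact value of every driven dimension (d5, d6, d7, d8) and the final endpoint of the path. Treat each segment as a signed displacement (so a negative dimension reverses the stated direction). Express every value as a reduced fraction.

d5 = -53
d6 = 11
d7 = 75/2
d8 = 1/2
endpoint = (-113/4, 1/2)

Apply edit: d1 := 6
  d5 = 6 - d4*3 + d3*4 = -53
  d6 = d2*4 = 11
  d7 = d6/2 + d1*2 + d4 = 75/2
  d8 = d3*2 = 1/2
Walk from origin (0, 0):
  seg 1: left by d3 = 1/4 → (-1/4, 0)
  seg 2: left by d6 = 11 → (-45/4, 0)
  seg 3: up by d8 = 1/2 → (-45/4, 1/2)
  seg 4: left by d1 = 6 → (-69/4, 1/2)
  seg 5: left by d6 = 11 → (-113/4, 1/2)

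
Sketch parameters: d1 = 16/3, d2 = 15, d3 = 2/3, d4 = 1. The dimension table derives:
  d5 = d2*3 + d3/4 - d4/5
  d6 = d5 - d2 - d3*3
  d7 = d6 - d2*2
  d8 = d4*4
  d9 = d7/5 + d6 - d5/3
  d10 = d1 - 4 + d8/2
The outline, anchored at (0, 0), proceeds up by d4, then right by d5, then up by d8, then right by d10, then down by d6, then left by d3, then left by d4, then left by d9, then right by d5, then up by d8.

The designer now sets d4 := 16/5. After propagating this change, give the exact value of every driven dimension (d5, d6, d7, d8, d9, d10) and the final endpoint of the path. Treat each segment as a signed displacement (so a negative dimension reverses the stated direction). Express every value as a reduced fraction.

Apply edit: d4 := 16/5
  d5 = d2*3 + d3/4 - d4/5 = 6679/150
  d6 = d5 - d2 - d3*3 = 4129/150
  d7 = d6 - d2*2 = -371/150
  d8 = d4*4 = 64/5
  d9 = d7/5 + d6 - d5/3 = 27427/2250
  d10 = d1 - 4 + d8/2 = 116/15
Walk from origin (0, 0):
  seg 1: up by d4 = 16/5 → (0, 16/5)
  seg 2: right by d5 = 6679/150 → (6679/150, 16/5)
  seg 3: up by d8 = 64/5 → (6679/150, 16)
  seg 4: right by d10 = 116/15 → (2613/50, 16)
  seg 5: down by d6 = 4129/150 → (2613/50, -1729/150)
  seg 6: left by d3 = 2/3 → (7739/150, -1729/150)
  seg 7: left by d4 = 16/5 → (7259/150, -1729/150)
  seg 8: left by d9 = 27427/2250 → (40729/1125, -1729/150)
  seg 9: right by d5 = 6679/150 → (181643/2250, -1729/150)
  seg 10: up by d8 = 64/5 → (181643/2250, 191/150)

d5 = 6679/150
d6 = 4129/150
d7 = -371/150
d8 = 64/5
d9 = 27427/2250
d10 = 116/15
endpoint = (181643/2250, 191/150)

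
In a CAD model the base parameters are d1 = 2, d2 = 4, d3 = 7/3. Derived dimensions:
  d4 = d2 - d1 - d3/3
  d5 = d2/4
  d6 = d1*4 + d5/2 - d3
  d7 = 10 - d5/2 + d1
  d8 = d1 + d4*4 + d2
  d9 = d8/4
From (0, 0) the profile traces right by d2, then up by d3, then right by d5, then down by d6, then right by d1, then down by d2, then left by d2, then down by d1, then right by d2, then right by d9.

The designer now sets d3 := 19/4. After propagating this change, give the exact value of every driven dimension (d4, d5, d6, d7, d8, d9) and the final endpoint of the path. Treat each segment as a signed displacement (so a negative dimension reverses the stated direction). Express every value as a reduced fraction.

Apply edit: d3 := 19/4
  d4 = d2 - d1 - d3/3 = 5/12
  d5 = d2/4 = 1
  d6 = d1*4 + d5/2 - d3 = 15/4
  d7 = 10 - d5/2 + d1 = 23/2
  d8 = d1 + d4*4 + d2 = 23/3
  d9 = d8/4 = 23/12
Walk from origin (0, 0):
  seg 1: right by d2 = 4 → (4, 0)
  seg 2: up by d3 = 19/4 → (4, 19/4)
  seg 3: right by d5 = 1 → (5, 19/4)
  seg 4: down by d6 = 15/4 → (5, 1)
  seg 5: right by d1 = 2 → (7, 1)
  seg 6: down by d2 = 4 → (7, -3)
  seg 7: left by d2 = 4 → (3, -3)
  seg 8: down by d1 = 2 → (3, -5)
  seg 9: right by d2 = 4 → (7, -5)
  seg 10: right by d9 = 23/12 → (107/12, -5)

d4 = 5/12
d5 = 1
d6 = 15/4
d7 = 23/2
d8 = 23/3
d9 = 23/12
endpoint = (107/12, -5)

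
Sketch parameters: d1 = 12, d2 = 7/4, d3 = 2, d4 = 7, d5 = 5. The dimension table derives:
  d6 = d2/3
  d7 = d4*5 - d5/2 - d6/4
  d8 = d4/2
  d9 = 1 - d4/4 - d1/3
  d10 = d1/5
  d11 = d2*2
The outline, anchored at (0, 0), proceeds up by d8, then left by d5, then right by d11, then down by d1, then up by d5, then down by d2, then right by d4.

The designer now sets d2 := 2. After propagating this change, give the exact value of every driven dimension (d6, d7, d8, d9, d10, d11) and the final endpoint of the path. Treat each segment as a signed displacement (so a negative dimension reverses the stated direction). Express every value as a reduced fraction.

d6 = 2/3
d7 = 97/3
d8 = 7/2
d9 = -19/4
d10 = 12/5
d11 = 4
endpoint = (6, -11/2)

Apply edit: d2 := 2
  d6 = d2/3 = 2/3
  d7 = d4*5 - d5/2 - d6/4 = 97/3
  d8 = d4/2 = 7/2
  d9 = 1 - d4/4 - d1/3 = -19/4
  d10 = d1/5 = 12/5
  d11 = d2*2 = 4
Walk from origin (0, 0):
  seg 1: up by d8 = 7/2 → (0, 7/2)
  seg 2: left by d5 = 5 → (-5, 7/2)
  seg 3: right by d11 = 4 → (-1, 7/2)
  seg 4: down by d1 = 12 → (-1, -17/2)
  seg 5: up by d5 = 5 → (-1, -7/2)
  seg 6: down by d2 = 2 → (-1, -11/2)
  seg 7: right by d4 = 7 → (6, -11/2)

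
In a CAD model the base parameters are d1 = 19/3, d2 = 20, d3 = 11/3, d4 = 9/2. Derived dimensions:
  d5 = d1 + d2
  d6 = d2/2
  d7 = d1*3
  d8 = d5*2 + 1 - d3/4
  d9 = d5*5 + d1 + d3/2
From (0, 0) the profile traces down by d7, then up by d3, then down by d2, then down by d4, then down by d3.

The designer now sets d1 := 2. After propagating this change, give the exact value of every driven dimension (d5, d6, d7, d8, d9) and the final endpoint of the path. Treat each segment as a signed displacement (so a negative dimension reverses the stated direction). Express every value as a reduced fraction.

d5 = 22
d6 = 10
d7 = 6
d8 = 529/12
d9 = 683/6
endpoint = (0, -61/2)

Apply edit: d1 := 2
  d5 = d1 + d2 = 22
  d6 = d2/2 = 10
  d7 = d1*3 = 6
  d8 = d5*2 + 1 - d3/4 = 529/12
  d9 = d5*5 + d1 + d3/2 = 683/6
Walk from origin (0, 0):
  seg 1: down by d7 = 6 → (0, -6)
  seg 2: up by d3 = 11/3 → (0, -7/3)
  seg 3: down by d2 = 20 → (0, -67/3)
  seg 4: down by d4 = 9/2 → (0, -161/6)
  seg 5: down by d3 = 11/3 → (0, -61/2)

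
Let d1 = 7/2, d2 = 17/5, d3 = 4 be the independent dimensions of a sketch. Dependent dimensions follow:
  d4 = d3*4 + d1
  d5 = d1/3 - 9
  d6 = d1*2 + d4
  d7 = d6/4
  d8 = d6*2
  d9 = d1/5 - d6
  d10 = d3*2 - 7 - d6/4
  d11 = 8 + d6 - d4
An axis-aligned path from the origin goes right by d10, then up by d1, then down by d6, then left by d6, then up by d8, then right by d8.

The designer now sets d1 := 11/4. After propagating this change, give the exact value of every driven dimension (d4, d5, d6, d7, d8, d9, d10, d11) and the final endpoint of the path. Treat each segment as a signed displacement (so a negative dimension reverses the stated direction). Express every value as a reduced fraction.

d4 = 75/4
d5 = -97/12
d6 = 97/4
d7 = 97/16
d8 = 97/2
d9 = -237/10
d10 = -81/16
d11 = 27/2
endpoint = (307/16, 27)

Apply edit: d1 := 11/4
  d4 = d3*4 + d1 = 75/4
  d5 = d1/3 - 9 = -97/12
  d6 = d1*2 + d4 = 97/4
  d7 = d6/4 = 97/16
  d8 = d6*2 = 97/2
  d9 = d1/5 - d6 = -237/10
  d10 = d3*2 - 7 - d6/4 = -81/16
  d11 = 8 + d6 - d4 = 27/2
Walk from origin (0, 0):
  seg 1: right by d10 = -81/16 → (-81/16, 0)
  seg 2: up by d1 = 11/4 → (-81/16, 11/4)
  seg 3: down by d6 = 97/4 → (-81/16, -43/2)
  seg 4: left by d6 = 97/4 → (-469/16, -43/2)
  seg 5: up by d8 = 97/2 → (-469/16, 27)
  seg 6: right by d8 = 97/2 → (307/16, 27)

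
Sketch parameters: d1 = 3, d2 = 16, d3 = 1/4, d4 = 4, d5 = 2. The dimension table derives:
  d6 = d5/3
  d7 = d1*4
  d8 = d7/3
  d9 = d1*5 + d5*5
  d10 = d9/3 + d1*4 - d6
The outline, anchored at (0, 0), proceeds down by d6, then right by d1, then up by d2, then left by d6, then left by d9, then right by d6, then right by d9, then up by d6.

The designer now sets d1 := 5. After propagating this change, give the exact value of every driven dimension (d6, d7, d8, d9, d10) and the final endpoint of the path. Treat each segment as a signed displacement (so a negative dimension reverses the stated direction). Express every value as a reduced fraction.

Apply edit: d1 := 5
  d6 = d5/3 = 2/3
  d7 = d1*4 = 20
  d8 = d7/3 = 20/3
  d9 = d1*5 + d5*5 = 35
  d10 = d9/3 + d1*4 - d6 = 31
Walk from origin (0, 0):
  seg 1: down by d6 = 2/3 → (0, -2/3)
  seg 2: right by d1 = 5 → (5, -2/3)
  seg 3: up by d2 = 16 → (5, 46/3)
  seg 4: left by d6 = 2/3 → (13/3, 46/3)
  seg 5: left by d9 = 35 → (-92/3, 46/3)
  seg 6: right by d6 = 2/3 → (-30, 46/3)
  seg 7: right by d9 = 35 → (5, 46/3)
  seg 8: up by d6 = 2/3 → (5, 16)

d6 = 2/3
d7 = 20
d8 = 20/3
d9 = 35
d10 = 31
endpoint = (5, 16)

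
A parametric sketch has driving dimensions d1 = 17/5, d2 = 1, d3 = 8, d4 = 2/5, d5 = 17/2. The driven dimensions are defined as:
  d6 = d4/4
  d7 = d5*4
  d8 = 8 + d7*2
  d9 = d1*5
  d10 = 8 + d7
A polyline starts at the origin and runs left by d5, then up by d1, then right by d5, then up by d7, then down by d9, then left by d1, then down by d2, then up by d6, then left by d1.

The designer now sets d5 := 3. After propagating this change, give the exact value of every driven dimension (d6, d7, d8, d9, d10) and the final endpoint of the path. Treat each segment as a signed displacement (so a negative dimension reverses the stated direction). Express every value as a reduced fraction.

d6 = 1/10
d7 = 12
d8 = 32
d9 = 17
d10 = 20
endpoint = (-34/5, -5/2)

Apply edit: d5 := 3
  d6 = d4/4 = 1/10
  d7 = d5*4 = 12
  d8 = 8 + d7*2 = 32
  d9 = d1*5 = 17
  d10 = 8 + d7 = 20
Walk from origin (0, 0):
  seg 1: left by d5 = 3 → (-3, 0)
  seg 2: up by d1 = 17/5 → (-3, 17/5)
  seg 3: right by d5 = 3 → (0, 17/5)
  seg 4: up by d7 = 12 → (0, 77/5)
  seg 5: down by d9 = 17 → (0, -8/5)
  seg 6: left by d1 = 17/5 → (-17/5, -8/5)
  seg 7: down by d2 = 1 → (-17/5, -13/5)
  seg 8: up by d6 = 1/10 → (-17/5, -5/2)
  seg 9: left by d1 = 17/5 → (-34/5, -5/2)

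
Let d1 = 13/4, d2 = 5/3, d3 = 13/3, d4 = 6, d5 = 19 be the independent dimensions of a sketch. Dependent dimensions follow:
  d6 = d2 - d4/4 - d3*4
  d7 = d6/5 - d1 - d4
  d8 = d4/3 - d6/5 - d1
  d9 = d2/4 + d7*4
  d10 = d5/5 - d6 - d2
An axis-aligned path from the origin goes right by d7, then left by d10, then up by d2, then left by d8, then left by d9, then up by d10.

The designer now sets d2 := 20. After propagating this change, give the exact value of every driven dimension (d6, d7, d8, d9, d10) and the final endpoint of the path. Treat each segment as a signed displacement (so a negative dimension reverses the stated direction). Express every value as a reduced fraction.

Apply edit: d2 := 20
  d6 = d2 - d4/4 - d3*4 = 7/6
  d7 = d6/5 - d1 - d4 = -541/60
  d8 = d4/3 - d6/5 - d1 = -89/60
  d9 = d2/4 + d7*4 = -466/15
  d10 = d5/5 - d6 - d2 = -521/30
Walk from origin (0, 0):
  seg 1: right by d7 = -541/60 → (-541/60, 0)
  seg 2: left by d10 = -521/30 → (167/20, 0)
  seg 3: up by d2 = 20 → (167/20, 20)
  seg 4: left by d8 = -89/60 → (59/6, 20)
  seg 5: left by d9 = -466/15 → (409/10, 20)
  seg 6: up by d10 = -521/30 → (409/10, 79/30)

d6 = 7/6
d7 = -541/60
d8 = -89/60
d9 = -466/15
d10 = -521/30
endpoint = (409/10, 79/30)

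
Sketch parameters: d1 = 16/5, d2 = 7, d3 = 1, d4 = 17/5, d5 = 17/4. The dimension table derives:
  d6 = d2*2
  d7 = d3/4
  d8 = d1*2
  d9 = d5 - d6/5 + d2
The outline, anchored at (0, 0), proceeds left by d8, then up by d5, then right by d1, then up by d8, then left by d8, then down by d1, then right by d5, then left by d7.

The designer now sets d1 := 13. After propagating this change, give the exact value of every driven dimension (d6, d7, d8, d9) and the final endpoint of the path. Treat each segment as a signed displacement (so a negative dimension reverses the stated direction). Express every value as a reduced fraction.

Apply edit: d1 := 13
  d6 = d2*2 = 14
  d7 = d3/4 = 1/4
  d8 = d1*2 = 26
  d9 = d5 - d6/5 + d2 = 169/20
Walk from origin (0, 0):
  seg 1: left by d8 = 26 → (-26, 0)
  seg 2: up by d5 = 17/4 → (-26, 17/4)
  seg 3: right by d1 = 13 → (-13, 17/4)
  seg 4: up by d8 = 26 → (-13, 121/4)
  seg 5: left by d8 = 26 → (-39, 121/4)
  seg 6: down by d1 = 13 → (-39, 69/4)
  seg 7: right by d5 = 17/4 → (-139/4, 69/4)
  seg 8: left by d7 = 1/4 → (-35, 69/4)

d6 = 14
d7 = 1/4
d8 = 26
d9 = 169/20
endpoint = (-35, 69/4)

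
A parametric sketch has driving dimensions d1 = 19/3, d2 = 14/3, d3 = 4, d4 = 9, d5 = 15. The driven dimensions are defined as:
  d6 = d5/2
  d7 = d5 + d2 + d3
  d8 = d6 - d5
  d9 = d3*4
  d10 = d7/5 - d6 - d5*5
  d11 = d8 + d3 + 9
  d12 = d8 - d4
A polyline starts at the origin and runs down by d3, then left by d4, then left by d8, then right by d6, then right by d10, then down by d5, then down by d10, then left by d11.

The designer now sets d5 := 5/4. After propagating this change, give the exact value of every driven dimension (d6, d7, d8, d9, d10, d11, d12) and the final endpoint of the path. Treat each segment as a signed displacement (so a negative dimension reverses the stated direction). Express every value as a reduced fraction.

d6 = 5/8
d7 = 119/12
d8 = -5/8
d9 = 16
d10 = -587/120
d11 = 99/8
d12 = -77/8
endpoint = (-1501/60, -43/120)

Apply edit: d5 := 5/4
  d6 = d5/2 = 5/8
  d7 = d5 + d2 + d3 = 119/12
  d8 = d6 - d5 = -5/8
  d9 = d3*4 = 16
  d10 = d7/5 - d6 - d5*5 = -587/120
  d11 = d8 + d3 + 9 = 99/8
  d12 = d8 - d4 = -77/8
Walk from origin (0, 0):
  seg 1: down by d3 = 4 → (0, -4)
  seg 2: left by d4 = 9 → (-9, -4)
  seg 3: left by d8 = -5/8 → (-67/8, -4)
  seg 4: right by d6 = 5/8 → (-31/4, -4)
  seg 5: right by d10 = -587/120 → (-1517/120, -4)
  seg 6: down by d5 = 5/4 → (-1517/120, -21/4)
  seg 7: down by d10 = -587/120 → (-1517/120, -43/120)
  seg 8: left by d11 = 99/8 → (-1501/60, -43/120)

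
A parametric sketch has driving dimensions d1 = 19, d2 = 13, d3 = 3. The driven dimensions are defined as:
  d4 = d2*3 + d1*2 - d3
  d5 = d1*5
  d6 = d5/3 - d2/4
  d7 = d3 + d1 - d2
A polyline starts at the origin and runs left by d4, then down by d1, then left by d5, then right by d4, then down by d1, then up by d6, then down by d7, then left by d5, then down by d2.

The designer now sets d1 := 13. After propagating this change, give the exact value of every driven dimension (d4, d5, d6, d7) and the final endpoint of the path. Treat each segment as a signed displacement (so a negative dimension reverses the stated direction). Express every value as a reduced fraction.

d4 = 62
d5 = 65
d6 = 221/12
d7 = 3
endpoint = (-130, -283/12)

Apply edit: d1 := 13
  d4 = d2*3 + d1*2 - d3 = 62
  d5 = d1*5 = 65
  d6 = d5/3 - d2/4 = 221/12
  d7 = d3 + d1 - d2 = 3
Walk from origin (0, 0):
  seg 1: left by d4 = 62 → (-62, 0)
  seg 2: down by d1 = 13 → (-62, -13)
  seg 3: left by d5 = 65 → (-127, -13)
  seg 4: right by d4 = 62 → (-65, -13)
  seg 5: down by d1 = 13 → (-65, -26)
  seg 6: up by d6 = 221/12 → (-65, -91/12)
  seg 7: down by d7 = 3 → (-65, -127/12)
  seg 8: left by d5 = 65 → (-130, -127/12)
  seg 9: down by d2 = 13 → (-130, -283/12)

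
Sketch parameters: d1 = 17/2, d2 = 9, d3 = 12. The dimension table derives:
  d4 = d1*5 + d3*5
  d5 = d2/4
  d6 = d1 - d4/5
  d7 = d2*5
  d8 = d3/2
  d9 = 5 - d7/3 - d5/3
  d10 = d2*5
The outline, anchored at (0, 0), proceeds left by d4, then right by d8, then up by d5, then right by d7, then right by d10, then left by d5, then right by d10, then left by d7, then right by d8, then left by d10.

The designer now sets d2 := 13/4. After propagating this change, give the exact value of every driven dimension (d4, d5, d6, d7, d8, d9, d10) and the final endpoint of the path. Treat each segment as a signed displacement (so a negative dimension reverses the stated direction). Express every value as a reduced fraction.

d4 = 205/2
d5 = 13/16
d6 = -12
d7 = 65/4
d8 = 6
d9 = -11/16
d10 = 65/4
endpoint = (-1201/16, 13/16)

Apply edit: d2 := 13/4
  d4 = d1*5 + d3*5 = 205/2
  d5 = d2/4 = 13/16
  d6 = d1 - d4/5 = -12
  d7 = d2*5 = 65/4
  d8 = d3/2 = 6
  d9 = 5 - d7/3 - d5/3 = -11/16
  d10 = d2*5 = 65/4
Walk from origin (0, 0):
  seg 1: left by d4 = 205/2 → (-205/2, 0)
  seg 2: right by d8 = 6 → (-193/2, 0)
  seg 3: up by d5 = 13/16 → (-193/2, 13/16)
  seg 4: right by d7 = 65/4 → (-321/4, 13/16)
  seg 5: right by d10 = 65/4 → (-64, 13/16)
  seg 6: left by d5 = 13/16 → (-1037/16, 13/16)
  seg 7: right by d10 = 65/4 → (-777/16, 13/16)
  seg 8: left by d7 = 65/4 → (-1037/16, 13/16)
  seg 9: right by d8 = 6 → (-941/16, 13/16)
  seg 10: left by d10 = 65/4 → (-1201/16, 13/16)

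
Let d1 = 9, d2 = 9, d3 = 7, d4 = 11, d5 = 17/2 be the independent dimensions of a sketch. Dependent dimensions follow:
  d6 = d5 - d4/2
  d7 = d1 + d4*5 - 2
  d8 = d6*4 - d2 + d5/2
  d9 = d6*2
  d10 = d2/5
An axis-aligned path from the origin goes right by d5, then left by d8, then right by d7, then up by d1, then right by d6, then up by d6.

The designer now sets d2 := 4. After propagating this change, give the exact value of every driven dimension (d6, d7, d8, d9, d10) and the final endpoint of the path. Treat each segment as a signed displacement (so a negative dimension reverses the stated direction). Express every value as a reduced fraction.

d6 = 3
d7 = 62
d8 = 49/4
d9 = 6
d10 = 4/5
endpoint = (245/4, 12)

Apply edit: d2 := 4
  d6 = d5 - d4/2 = 3
  d7 = d1 + d4*5 - 2 = 62
  d8 = d6*4 - d2 + d5/2 = 49/4
  d9 = d6*2 = 6
  d10 = d2/5 = 4/5
Walk from origin (0, 0):
  seg 1: right by d5 = 17/2 → (17/2, 0)
  seg 2: left by d8 = 49/4 → (-15/4, 0)
  seg 3: right by d7 = 62 → (233/4, 0)
  seg 4: up by d1 = 9 → (233/4, 9)
  seg 5: right by d6 = 3 → (245/4, 9)
  seg 6: up by d6 = 3 → (245/4, 12)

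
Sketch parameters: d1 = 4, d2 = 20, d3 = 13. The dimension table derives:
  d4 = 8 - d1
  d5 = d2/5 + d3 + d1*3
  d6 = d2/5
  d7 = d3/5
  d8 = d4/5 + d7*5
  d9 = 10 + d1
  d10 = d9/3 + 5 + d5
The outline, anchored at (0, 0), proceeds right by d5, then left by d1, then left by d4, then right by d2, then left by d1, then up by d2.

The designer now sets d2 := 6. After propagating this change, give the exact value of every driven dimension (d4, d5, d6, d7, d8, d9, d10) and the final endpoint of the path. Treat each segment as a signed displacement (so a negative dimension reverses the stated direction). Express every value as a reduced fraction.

Apply edit: d2 := 6
  d4 = 8 - d1 = 4
  d5 = d2/5 + d3 + d1*3 = 131/5
  d6 = d2/5 = 6/5
  d7 = d3/5 = 13/5
  d8 = d4/5 + d7*5 = 69/5
  d9 = 10 + d1 = 14
  d10 = d9/3 + 5 + d5 = 538/15
Walk from origin (0, 0):
  seg 1: right by d5 = 131/5 → (131/5, 0)
  seg 2: left by d1 = 4 → (111/5, 0)
  seg 3: left by d4 = 4 → (91/5, 0)
  seg 4: right by d2 = 6 → (121/5, 0)
  seg 5: left by d1 = 4 → (101/5, 0)
  seg 6: up by d2 = 6 → (101/5, 6)

d4 = 4
d5 = 131/5
d6 = 6/5
d7 = 13/5
d8 = 69/5
d9 = 14
d10 = 538/15
endpoint = (101/5, 6)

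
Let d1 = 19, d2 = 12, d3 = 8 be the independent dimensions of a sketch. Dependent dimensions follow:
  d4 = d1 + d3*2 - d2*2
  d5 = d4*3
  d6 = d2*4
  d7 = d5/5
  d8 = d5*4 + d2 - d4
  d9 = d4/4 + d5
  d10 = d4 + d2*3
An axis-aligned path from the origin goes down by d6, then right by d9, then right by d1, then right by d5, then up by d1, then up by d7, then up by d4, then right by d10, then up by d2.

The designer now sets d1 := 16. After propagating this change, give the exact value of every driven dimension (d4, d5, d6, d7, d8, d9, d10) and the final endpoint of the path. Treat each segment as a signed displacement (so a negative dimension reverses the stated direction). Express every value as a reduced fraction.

Apply edit: d1 := 16
  d4 = d1 + d3*2 - d2*2 = 8
  d5 = d4*3 = 24
  d6 = d2*4 = 48
  d7 = d5/5 = 24/5
  d8 = d5*4 + d2 - d4 = 100
  d9 = d4/4 + d5 = 26
  d10 = d4 + d2*3 = 44
Walk from origin (0, 0):
  seg 1: down by d6 = 48 → (0, -48)
  seg 2: right by d9 = 26 → (26, -48)
  seg 3: right by d1 = 16 → (42, -48)
  seg 4: right by d5 = 24 → (66, -48)
  seg 5: up by d1 = 16 → (66, -32)
  seg 6: up by d7 = 24/5 → (66, -136/5)
  seg 7: up by d4 = 8 → (66, -96/5)
  seg 8: right by d10 = 44 → (110, -96/5)
  seg 9: up by d2 = 12 → (110, -36/5)

d4 = 8
d5 = 24
d6 = 48
d7 = 24/5
d8 = 100
d9 = 26
d10 = 44
endpoint = (110, -36/5)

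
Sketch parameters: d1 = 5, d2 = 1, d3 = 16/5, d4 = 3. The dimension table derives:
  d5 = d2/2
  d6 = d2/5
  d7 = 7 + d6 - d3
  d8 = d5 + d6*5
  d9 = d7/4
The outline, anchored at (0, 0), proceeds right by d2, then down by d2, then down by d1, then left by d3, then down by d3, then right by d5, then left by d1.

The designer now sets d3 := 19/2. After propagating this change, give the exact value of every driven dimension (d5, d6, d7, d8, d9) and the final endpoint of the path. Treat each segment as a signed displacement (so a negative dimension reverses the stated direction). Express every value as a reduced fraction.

Apply edit: d3 := 19/2
  d5 = d2/2 = 1/2
  d6 = d2/5 = 1/5
  d7 = 7 + d6 - d3 = -23/10
  d8 = d5 + d6*5 = 3/2
  d9 = d7/4 = -23/40
Walk from origin (0, 0):
  seg 1: right by d2 = 1 → (1, 0)
  seg 2: down by d2 = 1 → (1, -1)
  seg 3: down by d1 = 5 → (1, -6)
  seg 4: left by d3 = 19/2 → (-17/2, -6)
  seg 5: down by d3 = 19/2 → (-17/2, -31/2)
  seg 6: right by d5 = 1/2 → (-8, -31/2)
  seg 7: left by d1 = 5 → (-13, -31/2)

d5 = 1/2
d6 = 1/5
d7 = -23/10
d8 = 3/2
d9 = -23/40
endpoint = (-13, -31/2)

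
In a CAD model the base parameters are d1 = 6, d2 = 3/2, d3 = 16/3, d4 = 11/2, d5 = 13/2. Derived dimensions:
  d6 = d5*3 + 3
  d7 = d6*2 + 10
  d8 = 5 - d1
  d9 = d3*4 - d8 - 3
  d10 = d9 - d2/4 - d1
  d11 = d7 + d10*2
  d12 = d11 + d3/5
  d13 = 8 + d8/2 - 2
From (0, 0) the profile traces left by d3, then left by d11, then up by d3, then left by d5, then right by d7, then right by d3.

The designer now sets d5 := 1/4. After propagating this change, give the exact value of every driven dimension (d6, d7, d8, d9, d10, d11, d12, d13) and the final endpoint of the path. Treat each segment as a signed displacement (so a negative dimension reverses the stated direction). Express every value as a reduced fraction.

d6 = 15/4
d7 = 35/2
d8 = -1
d9 = 58/3
d10 = 311/24
d11 = 521/12
d12 = 2669/60
d13 = 11/2
endpoint = (-157/6, 16/3)

Apply edit: d5 := 1/4
  d6 = d5*3 + 3 = 15/4
  d7 = d6*2 + 10 = 35/2
  d8 = 5 - d1 = -1
  d9 = d3*4 - d8 - 3 = 58/3
  d10 = d9 - d2/4 - d1 = 311/24
  d11 = d7 + d10*2 = 521/12
  d12 = d11 + d3/5 = 2669/60
  d13 = 8 + d8/2 - 2 = 11/2
Walk from origin (0, 0):
  seg 1: left by d3 = 16/3 → (-16/3, 0)
  seg 2: left by d11 = 521/12 → (-195/4, 0)
  seg 3: up by d3 = 16/3 → (-195/4, 16/3)
  seg 4: left by d5 = 1/4 → (-49, 16/3)
  seg 5: right by d7 = 35/2 → (-63/2, 16/3)
  seg 6: right by d3 = 16/3 → (-157/6, 16/3)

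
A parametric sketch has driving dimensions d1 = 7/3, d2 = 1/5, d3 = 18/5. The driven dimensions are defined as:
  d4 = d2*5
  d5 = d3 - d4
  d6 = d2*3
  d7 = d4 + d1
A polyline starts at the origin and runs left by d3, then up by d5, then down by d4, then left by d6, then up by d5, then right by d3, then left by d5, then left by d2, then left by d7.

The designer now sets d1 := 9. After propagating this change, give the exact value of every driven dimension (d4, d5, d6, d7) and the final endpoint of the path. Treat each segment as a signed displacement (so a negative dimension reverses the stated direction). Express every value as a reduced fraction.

d4 = 1
d5 = 13/5
d6 = 3/5
d7 = 10
endpoint = (-67/5, 21/5)

Apply edit: d1 := 9
  d4 = d2*5 = 1
  d5 = d3 - d4 = 13/5
  d6 = d2*3 = 3/5
  d7 = d4 + d1 = 10
Walk from origin (0, 0):
  seg 1: left by d3 = 18/5 → (-18/5, 0)
  seg 2: up by d5 = 13/5 → (-18/5, 13/5)
  seg 3: down by d4 = 1 → (-18/5, 8/5)
  seg 4: left by d6 = 3/5 → (-21/5, 8/5)
  seg 5: up by d5 = 13/5 → (-21/5, 21/5)
  seg 6: right by d3 = 18/5 → (-3/5, 21/5)
  seg 7: left by d5 = 13/5 → (-16/5, 21/5)
  seg 8: left by d2 = 1/5 → (-17/5, 21/5)
  seg 9: left by d7 = 10 → (-67/5, 21/5)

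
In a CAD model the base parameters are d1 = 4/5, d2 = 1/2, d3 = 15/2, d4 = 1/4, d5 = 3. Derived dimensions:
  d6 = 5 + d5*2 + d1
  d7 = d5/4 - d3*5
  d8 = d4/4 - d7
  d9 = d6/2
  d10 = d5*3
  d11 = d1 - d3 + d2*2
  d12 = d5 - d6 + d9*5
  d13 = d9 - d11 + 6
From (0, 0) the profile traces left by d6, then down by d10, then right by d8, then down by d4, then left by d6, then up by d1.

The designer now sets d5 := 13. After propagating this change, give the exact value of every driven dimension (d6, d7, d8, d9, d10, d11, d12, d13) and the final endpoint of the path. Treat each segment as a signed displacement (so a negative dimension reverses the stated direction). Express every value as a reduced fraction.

d6 = 159/5
d7 = -137/4
d8 = 549/16
d9 = 159/10
d10 = 39
d11 = -57/10
d12 = 607/10
d13 = 138/5
endpoint = (-2343/80, -769/20)

Apply edit: d5 := 13
  d6 = 5 + d5*2 + d1 = 159/5
  d7 = d5/4 - d3*5 = -137/4
  d8 = d4/4 - d7 = 549/16
  d9 = d6/2 = 159/10
  d10 = d5*3 = 39
  d11 = d1 - d3 + d2*2 = -57/10
  d12 = d5 - d6 + d9*5 = 607/10
  d13 = d9 - d11 + 6 = 138/5
Walk from origin (0, 0):
  seg 1: left by d6 = 159/5 → (-159/5, 0)
  seg 2: down by d10 = 39 → (-159/5, -39)
  seg 3: right by d8 = 549/16 → (201/80, -39)
  seg 4: down by d4 = 1/4 → (201/80, -157/4)
  seg 5: left by d6 = 159/5 → (-2343/80, -157/4)
  seg 6: up by d1 = 4/5 → (-2343/80, -769/20)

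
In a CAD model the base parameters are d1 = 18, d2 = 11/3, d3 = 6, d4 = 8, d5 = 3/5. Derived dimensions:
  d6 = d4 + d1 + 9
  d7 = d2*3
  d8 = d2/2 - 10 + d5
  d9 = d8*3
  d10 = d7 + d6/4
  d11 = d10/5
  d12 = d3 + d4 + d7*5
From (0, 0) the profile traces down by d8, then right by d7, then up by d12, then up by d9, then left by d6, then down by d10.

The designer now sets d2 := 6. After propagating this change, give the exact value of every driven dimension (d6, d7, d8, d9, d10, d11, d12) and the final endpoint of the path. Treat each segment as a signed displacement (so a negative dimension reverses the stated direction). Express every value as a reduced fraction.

d6 = 35
d7 = 18
d8 = -32/5
d9 = -96/5
d10 = 107/4
d11 = 107/20
d12 = 104
endpoint = (-17, 1289/20)

Apply edit: d2 := 6
  d6 = d4 + d1 + 9 = 35
  d7 = d2*3 = 18
  d8 = d2/2 - 10 + d5 = -32/5
  d9 = d8*3 = -96/5
  d10 = d7 + d6/4 = 107/4
  d11 = d10/5 = 107/20
  d12 = d3 + d4 + d7*5 = 104
Walk from origin (0, 0):
  seg 1: down by d8 = -32/5 → (0, 32/5)
  seg 2: right by d7 = 18 → (18, 32/5)
  seg 3: up by d12 = 104 → (18, 552/5)
  seg 4: up by d9 = -96/5 → (18, 456/5)
  seg 5: left by d6 = 35 → (-17, 456/5)
  seg 6: down by d10 = 107/4 → (-17, 1289/20)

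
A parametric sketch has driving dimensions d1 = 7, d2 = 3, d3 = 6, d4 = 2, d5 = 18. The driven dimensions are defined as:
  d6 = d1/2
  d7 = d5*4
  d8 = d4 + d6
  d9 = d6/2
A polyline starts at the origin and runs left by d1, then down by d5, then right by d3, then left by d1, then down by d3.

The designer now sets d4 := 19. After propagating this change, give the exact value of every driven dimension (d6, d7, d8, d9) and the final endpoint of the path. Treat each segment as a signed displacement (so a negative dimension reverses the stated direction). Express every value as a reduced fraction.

Apply edit: d4 := 19
  d6 = d1/2 = 7/2
  d7 = d5*4 = 72
  d8 = d4 + d6 = 45/2
  d9 = d6/2 = 7/4
Walk from origin (0, 0):
  seg 1: left by d1 = 7 → (-7, 0)
  seg 2: down by d5 = 18 → (-7, -18)
  seg 3: right by d3 = 6 → (-1, -18)
  seg 4: left by d1 = 7 → (-8, -18)
  seg 5: down by d3 = 6 → (-8, -24)

d6 = 7/2
d7 = 72
d8 = 45/2
d9 = 7/4
endpoint = (-8, -24)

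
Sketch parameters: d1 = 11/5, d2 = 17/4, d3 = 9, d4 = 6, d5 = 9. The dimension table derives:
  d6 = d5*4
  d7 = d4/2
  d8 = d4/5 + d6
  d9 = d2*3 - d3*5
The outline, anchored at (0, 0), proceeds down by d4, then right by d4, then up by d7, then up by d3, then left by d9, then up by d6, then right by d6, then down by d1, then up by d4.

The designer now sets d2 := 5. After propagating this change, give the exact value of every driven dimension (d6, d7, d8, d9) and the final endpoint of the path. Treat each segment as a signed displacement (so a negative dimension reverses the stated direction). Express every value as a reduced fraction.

d6 = 36
d7 = 3
d8 = 186/5
d9 = -30
endpoint = (72, 229/5)

Apply edit: d2 := 5
  d6 = d5*4 = 36
  d7 = d4/2 = 3
  d8 = d4/5 + d6 = 186/5
  d9 = d2*3 - d3*5 = -30
Walk from origin (0, 0):
  seg 1: down by d4 = 6 → (0, -6)
  seg 2: right by d4 = 6 → (6, -6)
  seg 3: up by d7 = 3 → (6, -3)
  seg 4: up by d3 = 9 → (6, 6)
  seg 5: left by d9 = -30 → (36, 6)
  seg 6: up by d6 = 36 → (36, 42)
  seg 7: right by d6 = 36 → (72, 42)
  seg 8: down by d1 = 11/5 → (72, 199/5)
  seg 9: up by d4 = 6 → (72, 229/5)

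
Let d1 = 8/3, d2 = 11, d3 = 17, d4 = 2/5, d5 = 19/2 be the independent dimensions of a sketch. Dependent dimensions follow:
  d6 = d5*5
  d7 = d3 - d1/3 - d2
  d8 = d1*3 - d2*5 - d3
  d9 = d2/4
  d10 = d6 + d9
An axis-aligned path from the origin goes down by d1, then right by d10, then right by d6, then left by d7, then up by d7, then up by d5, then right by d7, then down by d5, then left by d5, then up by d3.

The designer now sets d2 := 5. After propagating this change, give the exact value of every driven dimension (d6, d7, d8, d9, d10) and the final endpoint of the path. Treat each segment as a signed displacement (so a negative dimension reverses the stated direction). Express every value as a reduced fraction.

d6 = 95/2
d7 = 100/9
d8 = -34
d9 = 5/4
d10 = 195/4
endpoint = (347/4, 229/9)

Apply edit: d2 := 5
  d6 = d5*5 = 95/2
  d7 = d3 - d1/3 - d2 = 100/9
  d8 = d1*3 - d2*5 - d3 = -34
  d9 = d2/4 = 5/4
  d10 = d6 + d9 = 195/4
Walk from origin (0, 0):
  seg 1: down by d1 = 8/3 → (0, -8/3)
  seg 2: right by d10 = 195/4 → (195/4, -8/3)
  seg 3: right by d6 = 95/2 → (385/4, -8/3)
  seg 4: left by d7 = 100/9 → (3065/36, -8/3)
  seg 5: up by d7 = 100/9 → (3065/36, 76/9)
  seg 6: up by d5 = 19/2 → (3065/36, 323/18)
  seg 7: right by d7 = 100/9 → (385/4, 323/18)
  seg 8: down by d5 = 19/2 → (385/4, 76/9)
  seg 9: left by d5 = 19/2 → (347/4, 76/9)
  seg 10: up by d3 = 17 → (347/4, 229/9)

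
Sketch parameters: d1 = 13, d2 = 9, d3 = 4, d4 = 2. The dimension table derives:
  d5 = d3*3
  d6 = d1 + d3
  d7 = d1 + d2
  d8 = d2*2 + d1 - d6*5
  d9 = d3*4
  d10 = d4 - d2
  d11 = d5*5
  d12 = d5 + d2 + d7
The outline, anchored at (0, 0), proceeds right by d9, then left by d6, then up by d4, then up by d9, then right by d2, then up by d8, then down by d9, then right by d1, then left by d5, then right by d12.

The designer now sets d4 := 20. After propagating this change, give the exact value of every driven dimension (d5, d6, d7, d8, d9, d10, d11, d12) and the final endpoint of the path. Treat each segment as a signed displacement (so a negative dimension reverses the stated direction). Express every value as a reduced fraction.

d5 = 12
d6 = 17
d7 = 22
d8 = -54
d9 = 16
d10 = 11
d11 = 60
d12 = 43
endpoint = (52, -34)

Apply edit: d4 := 20
  d5 = d3*3 = 12
  d6 = d1 + d3 = 17
  d7 = d1 + d2 = 22
  d8 = d2*2 + d1 - d6*5 = -54
  d9 = d3*4 = 16
  d10 = d4 - d2 = 11
  d11 = d5*5 = 60
  d12 = d5 + d2 + d7 = 43
Walk from origin (0, 0):
  seg 1: right by d9 = 16 → (16, 0)
  seg 2: left by d6 = 17 → (-1, 0)
  seg 3: up by d4 = 20 → (-1, 20)
  seg 4: up by d9 = 16 → (-1, 36)
  seg 5: right by d2 = 9 → (8, 36)
  seg 6: up by d8 = -54 → (8, -18)
  seg 7: down by d9 = 16 → (8, -34)
  seg 8: right by d1 = 13 → (21, -34)
  seg 9: left by d5 = 12 → (9, -34)
  seg 10: right by d12 = 43 → (52, -34)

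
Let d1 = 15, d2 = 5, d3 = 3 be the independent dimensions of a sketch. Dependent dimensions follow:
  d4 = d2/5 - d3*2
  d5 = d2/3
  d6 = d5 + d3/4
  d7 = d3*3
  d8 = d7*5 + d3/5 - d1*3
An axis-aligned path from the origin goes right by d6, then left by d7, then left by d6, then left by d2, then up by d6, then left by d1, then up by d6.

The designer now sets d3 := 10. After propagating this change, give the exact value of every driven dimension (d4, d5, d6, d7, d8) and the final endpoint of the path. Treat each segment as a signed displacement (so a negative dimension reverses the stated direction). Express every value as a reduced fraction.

d4 = -19
d5 = 5/3
d6 = 25/6
d7 = 30
d8 = 107
endpoint = (-50, 25/3)

Apply edit: d3 := 10
  d4 = d2/5 - d3*2 = -19
  d5 = d2/3 = 5/3
  d6 = d5 + d3/4 = 25/6
  d7 = d3*3 = 30
  d8 = d7*5 + d3/5 - d1*3 = 107
Walk from origin (0, 0):
  seg 1: right by d6 = 25/6 → (25/6, 0)
  seg 2: left by d7 = 30 → (-155/6, 0)
  seg 3: left by d6 = 25/6 → (-30, 0)
  seg 4: left by d2 = 5 → (-35, 0)
  seg 5: up by d6 = 25/6 → (-35, 25/6)
  seg 6: left by d1 = 15 → (-50, 25/6)
  seg 7: up by d6 = 25/6 → (-50, 25/3)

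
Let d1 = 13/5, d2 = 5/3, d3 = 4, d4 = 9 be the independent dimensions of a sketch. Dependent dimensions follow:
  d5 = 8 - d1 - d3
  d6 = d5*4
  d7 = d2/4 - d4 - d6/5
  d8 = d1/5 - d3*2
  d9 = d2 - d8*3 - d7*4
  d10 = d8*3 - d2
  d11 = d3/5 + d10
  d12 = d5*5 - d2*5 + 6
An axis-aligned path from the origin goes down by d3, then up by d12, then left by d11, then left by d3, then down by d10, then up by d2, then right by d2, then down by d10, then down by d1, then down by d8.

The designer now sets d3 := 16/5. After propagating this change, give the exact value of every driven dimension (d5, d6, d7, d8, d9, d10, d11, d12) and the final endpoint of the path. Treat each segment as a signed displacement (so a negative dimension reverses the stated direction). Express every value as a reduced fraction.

d5 = 11/5
d6 = 44/5
d7 = -3103/300
d8 = -147/25
d9 = 1517/25
d10 = -1448/75
d11 = -56/3
d12 = 26/3
endpoint = (257/15, 3677/75)

Apply edit: d3 := 16/5
  d5 = 8 - d1 - d3 = 11/5
  d6 = d5*4 = 44/5
  d7 = d2/4 - d4 - d6/5 = -3103/300
  d8 = d1/5 - d3*2 = -147/25
  d9 = d2 - d8*3 - d7*4 = 1517/25
  d10 = d8*3 - d2 = -1448/75
  d11 = d3/5 + d10 = -56/3
  d12 = d5*5 - d2*5 + 6 = 26/3
Walk from origin (0, 0):
  seg 1: down by d3 = 16/5 → (0, -16/5)
  seg 2: up by d12 = 26/3 → (0, 82/15)
  seg 3: left by d11 = -56/3 → (56/3, 82/15)
  seg 4: left by d3 = 16/5 → (232/15, 82/15)
  seg 5: down by d10 = -1448/75 → (232/15, 1858/75)
  seg 6: up by d2 = 5/3 → (232/15, 661/25)
  seg 7: right by d2 = 5/3 → (257/15, 661/25)
  seg 8: down by d10 = -1448/75 → (257/15, 3431/75)
  seg 9: down by d1 = 13/5 → (257/15, 3236/75)
  seg 10: down by d8 = -147/25 → (257/15, 3677/75)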